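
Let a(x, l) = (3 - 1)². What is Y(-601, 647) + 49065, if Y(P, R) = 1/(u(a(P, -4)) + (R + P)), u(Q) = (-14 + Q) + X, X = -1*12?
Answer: 1177561/24 ≈ 49065.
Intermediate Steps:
X = -12
a(x, l) = 4 (a(x, l) = 2² = 4)
u(Q) = -26 + Q (u(Q) = (-14 + Q) - 12 = -26 + Q)
Y(P, R) = 1/(-22 + P + R) (Y(P, R) = 1/((-26 + 4) + (R + P)) = 1/(-22 + (P + R)) = 1/(-22 + P + R))
Y(-601, 647) + 49065 = 1/(-22 - 601 + 647) + 49065 = 1/24 + 49065 = 1177561/24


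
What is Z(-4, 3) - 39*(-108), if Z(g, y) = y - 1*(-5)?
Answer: 4220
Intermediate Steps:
Z(g, y) = 5 + y (Z(g, y) = y + 5 = 5 + y)
Z(-4, 3) - 39*(-108) = (5 + 3) - 39*(-108) = 8 + 4212 = 4220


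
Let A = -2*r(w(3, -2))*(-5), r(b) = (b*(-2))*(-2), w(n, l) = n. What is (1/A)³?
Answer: 1/1728000 ≈ 5.7870e-7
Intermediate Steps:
r(b) = 4*b (r(b) = -2*b*(-2) = 4*b)
A = 120 (A = -8*3*(-5) = -2*12*(-5) = -24*(-5) = 120)
(1/A)³ = (1/120)³ = 1/1728000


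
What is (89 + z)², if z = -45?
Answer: 1936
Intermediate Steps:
(89 + z)² = (89 - 45)² = 44² = 1936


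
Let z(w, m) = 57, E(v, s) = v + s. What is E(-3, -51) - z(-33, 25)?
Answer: -111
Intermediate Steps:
E(v, s) = s + v
E(-3, -51) - z(-33, 25) = (-51 - 3) - 1*57 = -54 - 57 = -111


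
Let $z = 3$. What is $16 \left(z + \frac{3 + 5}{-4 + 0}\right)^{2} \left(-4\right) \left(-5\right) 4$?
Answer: $1280$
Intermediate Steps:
$16 \left(z + \frac{3 + 5}{-4 + 0}\right)^{2} \left(-4\right) \left(-5\right) 4 = 16 \left(3 + \frac{3 + 5}{-4 + 0}\right)^{2} \left(-4\right) \left(-5\right) 4 = 16 \left(3 + \frac{8}{-4}\right)^{2} \cdot 20 \cdot 4 = 16 \left(3 + 8 \left(- \frac{1}{4}\right)\right)^{2} \cdot 80 = 16 \left(3 - 2\right)^{2} \cdot 80 = 16 \cdot 1^{2} \cdot 80 = 16 \cdot 1 \cdot 80 = 16 \cdot 80 = 1280$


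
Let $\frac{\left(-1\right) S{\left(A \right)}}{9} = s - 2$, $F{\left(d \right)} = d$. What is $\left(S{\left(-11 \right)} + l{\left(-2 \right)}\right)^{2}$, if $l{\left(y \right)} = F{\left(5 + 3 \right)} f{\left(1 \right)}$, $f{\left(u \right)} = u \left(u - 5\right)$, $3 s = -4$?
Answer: $4$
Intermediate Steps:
$s = - \frac{4}{3}$ ($s = \frac{1}{3} \left(-4\right) = - \frac{4}{3} \approx -1.3333$)
$f{\left(u \right)} = u \left(-5 + u\right)$
$S{\left(A \right)} = 30$ ($S{\left(A \right)} = - 9 \left(- \frac{4}{3} - 2\right) = \left(-9\right) \left(- \frac{10}{3}\right) = 30$)
$l{\left(y \right)} = -32$ ($l{\left(y \right)} = \left(5 + 3\right) 1 \left(-5 + 1\right) = 8 \cdot 1 \left(-4\right) = 8 \left(-4\right) = -32$)
$\left(S{\left(-11 \right)} + l{\left(-2 \right)}\right)^{2} = \left(30 - 32\right)^{2} = \left(-2\right)^{2} = 4$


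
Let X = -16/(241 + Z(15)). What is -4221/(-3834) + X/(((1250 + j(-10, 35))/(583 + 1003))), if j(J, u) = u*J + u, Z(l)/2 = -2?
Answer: 10346431/10488830 ≈ 0.98642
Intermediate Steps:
Z(l) = -4 (Z(l) = 2*(-2) = -4)
j(J, u) = u + J*u (j(J, u) = J*u + u = u + J*u)
X = -16/237 (X = -16/(241 - 4) = -16/237 ≈ -0.067511)
-4221/(-3834) + X/(((1250 + j(-10, 35))/(583 + 1003))) = -4221/(-3834) - 16*(583 + 1003)/(1250 + 35*(1 - 10))/237 = -4221*(-1/3834) - 16*1586/(1250 + 35*(-9))/237 = 469/426 - 16*1586/(1250 - 315)/237 = 469/426 - 16/(237*(935*(1/1586))) = 469/426 - 16/(237*935/1586) = 469/426 - 16/237*1586/935 = 469/426 - 25376/221595 = 10346431/10488830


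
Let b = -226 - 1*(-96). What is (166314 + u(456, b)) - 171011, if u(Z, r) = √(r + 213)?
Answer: -4697 + √83 ≈ -4687.9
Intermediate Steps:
b = -130 (b = -226 + 96 = -130)
u(Z, r) = √(213 + r)
(166314 + u(456, b)) - 171011 = (166314 + √(213 - 130)) - 171011 = (166314 + √83) - 171011 = -4697 + √83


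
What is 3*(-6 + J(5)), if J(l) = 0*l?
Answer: -18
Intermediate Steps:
J(l) = 0
3*(-6 + J(5)) = 3*(-6 + 0) = 3*(-6) = -18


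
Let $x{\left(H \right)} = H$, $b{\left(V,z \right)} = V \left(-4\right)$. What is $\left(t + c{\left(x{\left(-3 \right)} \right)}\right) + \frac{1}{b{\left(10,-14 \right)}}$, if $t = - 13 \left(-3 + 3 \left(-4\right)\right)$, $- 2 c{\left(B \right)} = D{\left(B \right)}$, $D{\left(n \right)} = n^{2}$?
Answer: $\frac{7619}{40} \approx 190.48$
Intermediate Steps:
$b{\left(V,z \right)} = - 4 V$
$c{\left(B \right)} = - \frac{B^{2}}{2}$
$t = 195$ ($t = - 13 \left(-3 - 12\right) = \left(-13\right) \left(-15\right) = 195$)
$\left(t + c{\left(x{\left(-3 \right)} \right)}\right) + \frac{1}{b{\left(10,-14 \right)}} = \left(195 - \frac{\left(-3\right)^{2}}{2}\right) + \frac{1}{\left(-4\right) 10} = \left(195 - \frac{9}{2}\right) + \frac{1}{-40} = \left(195 - \frac{9}{2}\right) - \frac{1}{40} = \frac{381}{2} - \frac{1}{40} = \frac{7619}{40}$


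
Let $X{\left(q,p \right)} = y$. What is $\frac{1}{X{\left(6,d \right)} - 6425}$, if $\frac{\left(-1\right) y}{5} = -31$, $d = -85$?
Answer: $- \frac{1}{6270} \approx -0.00015949$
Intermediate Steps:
$y = 155$ ($y = \left(-5\right) \left(-31\right) = 155$)
$X{\left(q,p \right)} = 155$
$\frac{1}{X{\left(6,d \right)} - 6425} = \frac{1}{155 - 6425} = \frac{1}{-6270} = - \frac{1}{6270}$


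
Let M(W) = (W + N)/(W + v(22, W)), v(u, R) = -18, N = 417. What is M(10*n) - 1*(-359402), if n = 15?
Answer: 15813877/44 ≈ 3.5941e+5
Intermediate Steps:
M(W) = (417 + W)/(-18 + W) (M(W) = (W + 417)/(W - 18) = (417 + W)/(-18 + W))
M(10*n) - 1*(-359402) = (417 + 10*15)/(-18 + 10*15) - 1*(-359402) = (417 + 150)/(-18 + 150) + 359402 = 567/132 + 359402 = (1/132)*567 + 359402 = 189/44 + 359402 = 15813877/44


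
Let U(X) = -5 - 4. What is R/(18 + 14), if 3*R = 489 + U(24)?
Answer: 5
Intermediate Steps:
U(X) = -9
R = 160 (R = (489 - 9)/3 = (1/3)*480 = 160)
R/(18 + 14) = 160/(18 + 14) = 160/32 = 160*(1/32) = 5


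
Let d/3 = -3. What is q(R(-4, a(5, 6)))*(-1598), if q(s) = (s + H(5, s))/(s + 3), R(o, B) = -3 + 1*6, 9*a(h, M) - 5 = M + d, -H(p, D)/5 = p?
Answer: 17578/3 ≈ 5859.3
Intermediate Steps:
H(p, D) = -5*p
d = -9 (d = 3*(-3) = -9)
a(h, M) = -4/9 + M/9 (a(h, M) = 5/9 + (M - 9)/9 = 5/9 + (-9 + M)/9 = 5/9 + (-1 + M/9) = -4/9 + M/9)
R(o, B) = 3 (R(o, B) = -3 + 6 = 3)
q(s) = (-25 + s)/(3 + s) (q(s) = (s - 5*5)/(s + 3) = (s - 25)/(3 + s) = (-25 + s)/(3 + s))
q(R(-4, a(5, 6)))*(-1598) = ((-25 + 3)/(3 + 3))*(-1598) = (-22/6)*(-1598) = ((1/6)*(-22))*(-1598) = -11/3*(-1598) = 17578/3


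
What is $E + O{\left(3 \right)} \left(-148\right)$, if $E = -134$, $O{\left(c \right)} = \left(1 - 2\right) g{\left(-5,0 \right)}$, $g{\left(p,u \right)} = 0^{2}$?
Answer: $-134$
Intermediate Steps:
$g{\left(p,u \right)} = 0$
$O{\left(c \right)} = 0$ ($O{\left(c \right)} = \left(1 - 2\right) 0 = \left(-1\right) 0 = 0$)
$E + O{\left(3 \right)} \left(-148\right) = -134 + 0 \left(-148\right) = -134 + 0 = -134$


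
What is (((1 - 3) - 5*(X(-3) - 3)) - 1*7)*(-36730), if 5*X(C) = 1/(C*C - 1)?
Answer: -863155/4 ≈ -2.1579e+5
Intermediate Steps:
X(C) = 1/(5*(-1 + C**2)) (X(C) = 1/(5*(C*C - 1)) = 1/(5*(C**2 - 1)) = 1/(5*(-1 + C**2)))
(((1 - 3) - 5*(X(-3) - 3)) - 1*7)*(-36730) = (((1 - 3) - 5*(1/(5*(-1 + (-3)**2)) - 3)) - 1*7)*(-36730) = ((-2 - 5*(1/(5*(-1 + 9)) - 3)) - 7)*(-36730) = ((-2 - 5*((1/5)/8 - 3)) - 7)*(-36730) = ((-2 - 5*((1/5)*(1/8) - 3)) - 7)*(-36730) = ((-2 - 5*(1/40 - 3)) - 7)*(-36730) = ((-2 - 5*(-119/40)) - 7)*(-36730) = ((-2 + 119/8) - 7)*(-36730) = (103/8 - 7)*(-36730) = (47/8)*(-36730) = -863155/4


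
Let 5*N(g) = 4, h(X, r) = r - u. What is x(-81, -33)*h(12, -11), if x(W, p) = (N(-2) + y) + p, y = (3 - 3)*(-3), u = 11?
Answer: 3542/5 ≈ 708.40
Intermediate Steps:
h(X, r) = -11 + r (h(X, r) = r - 1*11 = r - 11 = -11 + r)
N(g) = ⅘ (N(g) = (⅕)*4 = ⅘)
y = 0 (y = 0*(-3) = 0)
x(W, p) = ⅘ + p (x(W, p) = (⅘ + 0) + p = ⅘ + p)
x(-81, -33)*h(12, -11) = (⅘ - 33)*(-11 - 11) = -161/5*(-22) = 3542/5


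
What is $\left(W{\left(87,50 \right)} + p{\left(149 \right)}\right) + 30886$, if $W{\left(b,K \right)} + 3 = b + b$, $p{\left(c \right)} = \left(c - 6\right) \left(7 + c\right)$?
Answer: $53365$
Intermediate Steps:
$p{\left(c \right)} = \left(-6 + c\right) \left(7 + c\right)$ ($p{\left(c \right)} = \left(c - 6\right) \left(7 + c\right) = \left(-6 + c\right) \left(7 + c\right)$)
$W{\left(b,K \right)} = -3 + 2 b$ ($W{\left(b,K \right)} = -3 + \left(b + b\right) = -3 + 2 b$)
$\left(W{\left(87,50 \right)} + p{\left(149 \right)}\right) + 30886 = \left(\left(-3 + 2 \cdot 87\right) + \left(-42 + 149 + 149^{2}\right)\right) + 30886 = \left(\left(-3 + 174\right) + \left(-42 + 149 + 22201\right)\right) + 30886 = \left(171 + 22308\right) + 30886 = 22479 + 30886 = 53365$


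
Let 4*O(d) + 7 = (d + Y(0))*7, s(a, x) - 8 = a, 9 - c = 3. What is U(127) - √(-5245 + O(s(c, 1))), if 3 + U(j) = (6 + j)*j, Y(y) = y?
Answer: 16888 - 3*I*√2321/2 ≈ 16888.0 - 72.265*I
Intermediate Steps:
c = 6 (c = 9 - 1*3 = 9 - 3 = 6)
s(a, x) = 8 + a
O(d) = -7/4 + 7*d/4 (O(d) = -7/4 + ((d + 0)*7)/4 = -7/4 + (d*7)/4 = -7/4 + (7*d)/4 = -7/4 + 7*d/4)
U(j) = -3 + j*(6 + j) (U(j) = -3 + (6 + j)*j = -3 + j*(6 + j))
U(127) - √(-5245 + O(s(c, 1))) = (-3 + 127² + 6*127) - √(-5245 + (-7/4 + 7*(8 + 6)/4)) = (-3 + 16129 + 762) - √(-5245 + (-7/4 + (7/4)*14)) = 16888 - √(-5245 + (-7/4 + 49/2)) = 16888 - √(-5245 + 91/4) = 16888 - √(-20889/4) = 16888 - 3*I*√2321/2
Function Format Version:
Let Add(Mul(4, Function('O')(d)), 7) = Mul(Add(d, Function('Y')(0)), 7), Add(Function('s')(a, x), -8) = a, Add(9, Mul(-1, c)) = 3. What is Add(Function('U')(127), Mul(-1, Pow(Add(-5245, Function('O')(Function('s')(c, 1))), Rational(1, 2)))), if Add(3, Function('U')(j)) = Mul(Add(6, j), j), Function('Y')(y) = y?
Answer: Add(16888, Mul(Rational(-3, 2), I, Pow(2321, Rational(1, 2)))) ≈ Add(16888., Mul(-72.265, I))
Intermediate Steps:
c = 6 (c = Add(9, Mul(-1, 3)) = Add(9, -3) = 6)
Function('s')(a, x) = Add(8, a)
Function('O')(d) = Add(Rational(-7, 4), Mul(Rational(7, 4), d)) (Function('O')(d) = Add(Rational(-7, 4), Mul(Rational(1, 4), Mul(Add(d, 0), 7))) = Add(Rational(-7, 4), Mul(Rational(1, 4), Mul(d, 7))) = Add(Rational(-7, 4), Mul(Rational(1, 4), Mul(7, d))) = Add(Rational(-7, 4), Mul(Rational(7, 4), d)))
Function('U')(j) = Add(-3, Mul(j, Add(6, j))) (Function('U')(j) = Add(-3, Mul(Add(6, j), j)) = Add(-3, Mul(j, Add(6, j))))
Add(Function('U')(127), Mul(-1, Pow(Add(-5245, Function('O')(Function('s')(c, 1))), Rational(1, 2)))) = Add(Add(-3, Pow(127, 2), Mul(6, 127)), Mul(-1, Pow(Add(-5245, Add(Rational(-7, 4), Mul(Rational(7, 4), Add(8, 6)))), Rational(1, 2)))) = Add(Add(-3, 16129, 762), Mul(-1, Pow(Add(-5245, Add(Rational(-7, 4), Mul(Rational(7, 4), 14))), Rational(1, 2)))) = Add(16888, Mul(-1, Pow(Add(-5245, Add(Rational(-7, 4), Rational(49, 2))), Rational(1, 2)))) = Add(16888, Mul(-1, Pow(Add(-5245, Rational(91, 4)), Rational(1, 2)))) = Add(16888, Mul(-1, Pow(Rational(-20889, 4), Rational(1, 2)))) = Add(16888, Mul(-1, Mul(Rational(3, 2), I, Pow(2321, Rational(1, 2))))) = Add(16888, Mul(Rational(-3, 2), I, Pow(2321, Rational(1, 2))))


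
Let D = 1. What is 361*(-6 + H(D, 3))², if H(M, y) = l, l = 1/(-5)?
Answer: 346921/25 ≈ 13877.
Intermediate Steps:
l = -⅕ ≈ -0.20000
H(M, y) = -⅕
361*(-6 + H(D, 3))² = 361*(-6 - ⅕)² = 361*(-31/5)² = 361*(961/25) = 346921/25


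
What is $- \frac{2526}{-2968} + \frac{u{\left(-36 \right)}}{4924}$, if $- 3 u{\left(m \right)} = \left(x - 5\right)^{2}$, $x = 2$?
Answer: $\frac{388410}{456701} \approx 0.85047$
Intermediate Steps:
$u{\left(m \right)} = -3$ ($u{\left(m \right)} = - \frac{\left(2 - 5\right)^{2}}{3} = - \frac{\left(-3\right)^{2}}{3} = \left(- \frac{1}{3}\right) 9 = -3$)
$- \frac{2526}{-2968} + \frac{u{\left(-36 \right)}}{4924} = - \frac{2526}{-2968} - \frac{3}{4924} = \left(-2526\right) \left(- \frac{1}{2968}\right) - \frac{3}{4924} = \frac{1263}{1484} - \frac{3}{4924} = \frac{388410}{456701}$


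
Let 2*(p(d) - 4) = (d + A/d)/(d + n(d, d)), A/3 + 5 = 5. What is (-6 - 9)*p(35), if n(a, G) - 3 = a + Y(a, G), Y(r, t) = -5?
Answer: -8685/136 ≈ -63.860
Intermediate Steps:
A = 0 (A = -15 + 3*5 = -15 + 15 = 0)
n(a, G) = -2 + a (n(a, G) = 3 + (a - 5) = 3 + (-5 + a) = -2 + a)
p(d) = 4 + d/(2*(-2 + 2*d)) (p(d) = 4 + ((d + 0/d)/(d + (-2 + d)))/2 = 4 + ((d + 0)/(-2 + 2*d))/2 = 4 + (d/(-2 + 2*d))/2 = 4 + d/(2*(-2 + 2*d)))
(-6 - 9)*p(35) = (-6 - 9)*((-16 + 17*35)/(4*(-1 + 35))) = -15*(-16 + 595)/(4*34) = -15*579/(4*34) = -15*579/136 = -8685/136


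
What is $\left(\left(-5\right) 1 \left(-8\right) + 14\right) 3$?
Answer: $162$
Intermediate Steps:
$\left(\left(-5\right) 1 \left(-8\right) + 14\right) 3 = \left(\left(-5\right) \left(-8\right) + 14\right) 3 = \left(40 + 14\right) 3 = 54 \cdot 3 = 162$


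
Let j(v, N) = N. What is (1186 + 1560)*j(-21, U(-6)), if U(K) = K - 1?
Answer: -19222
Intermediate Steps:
U(K) = -1 + K
(1186 + 1560)*j(-21, U(-6)) = (1186 + 1560)*(-1 - 6) = 2746*(-7) = -19222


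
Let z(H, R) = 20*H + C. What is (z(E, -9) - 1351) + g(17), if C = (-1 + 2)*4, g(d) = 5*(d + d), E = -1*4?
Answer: -1257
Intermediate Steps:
E = -4
g(d) = 10*d (g(d) = 5*(2*d) = 10*d)
C = 4 (C = 1*4 = 4)
z(H, R) = 4 + 20*H (z(H, R) = 20*H + 4 = 4 + 20*H)
(z(E, -9) - 1351) + g(17) = ((4 + 20*(-4)) - 1351) + 10*17 = ((4 - 80) - 1351) + 170 = (-76 - 1351) + 170 = -1427 + 170 = -1257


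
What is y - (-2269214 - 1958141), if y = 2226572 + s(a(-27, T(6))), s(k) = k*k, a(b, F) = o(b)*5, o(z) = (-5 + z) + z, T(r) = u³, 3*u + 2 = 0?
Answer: 6540952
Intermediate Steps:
u = -⅔ (u = -⅔ + (⅓)*0 = -⅔ + 0 = -⅔ ≈ -0.66667)
T(r) = -8/27 (T(r) = (-⅔)³ = -8/27)
o(z) = -5 + 2*z
a(b, F) = -25 + 10*b (a(b, F) = (-5 + 2*b)*5 = -25 + 10*b)
s(k) = k²
y = 2313597 (y = 2226572 + (-25 + 10*(-27))² = 2226572 + (-25 - 270)² = 2226572 + (-295)² = 2226572 + 87025 = 2313597)
y - (-2269214 - 1958141) = 2313597 - (-2269214 - 1958141) = 2313597 - 1*(-4227355) = 2313597 + 4227355 = 6540952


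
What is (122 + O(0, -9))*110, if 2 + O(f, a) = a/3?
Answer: 12870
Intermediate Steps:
O(f, a) = -2 + a/3
(122 + O(0, -9))*110 = (122 + (-2 + (⅓)*(-9)))*110 = (122 + (-2 - 3))*110 = (122 - 5)*110 = 117*110 = 12870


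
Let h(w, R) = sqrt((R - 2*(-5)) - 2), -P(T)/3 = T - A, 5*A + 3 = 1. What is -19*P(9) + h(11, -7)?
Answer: 2684/5 ≈ 536.80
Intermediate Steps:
A = -2/5 (A = -3/5 + (1/5)*1 = -3/5 + 1/5 = -2/5 ≈ -0.40000)
P(T) = -6/5 - 3*T (P(T) = -3*(T - 1*(-2/5)) = -3*(T + 2/5) = -3*(2/5 + T) = -6/5 - 3*T)
h(w, R) = sqrt(8 + R) (h(w, R) = sqrt((R + 10) - 2) = sqrt((10 + R) - 2) = sqrt(8 + R))
-19*P(9) + h(11, -7) = -19*(-6/5 - 3*9) + sqrt(8 - 7) = -19*(-6/5 - 27) + sqrt(1) = -19*(-141/5) + 1 = 2679/5 + 1 = 2684/5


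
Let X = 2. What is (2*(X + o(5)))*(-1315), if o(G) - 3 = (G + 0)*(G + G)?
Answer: -144650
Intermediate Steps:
o(G) = 3 + 2*G**2 (o(G) = 3 + (G + 0)*(G + G) = 3 + G*(2*G) = 3 + 2*G**2)
(2*(X + o(5)))*(-1315) = (2*(2 + (3 + 2*5**2)))*(-1315) = (2*(2 + (3 + 2*25)))*(-1315) = (2*(2 + (3 + 50)))*(-1315) = (2*(2 + 53))*(-1315) = (2*55)*(-1315) = 110*(-1315) = -144650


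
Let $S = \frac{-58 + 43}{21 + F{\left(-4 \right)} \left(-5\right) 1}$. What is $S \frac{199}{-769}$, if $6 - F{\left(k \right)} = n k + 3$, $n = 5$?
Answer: $- \frac{2985}{72286} \approx -0.041294$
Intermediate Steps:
$F{\left(k \right)} = 3 - 5 k$ ($F{\left(k \right)} = 6 - \left(5 k + 3\right) = 6 - \left(3 + 5 k\right) = 3 - 5 k$)
$S = \frac{15}{94}$ ($S = \frac{-58 + 43}{21 + \left(3 - -20\right) \left(-5\right) 1} = - \frac{15}{21 + \left(3 + 20\right) \left(-5\right) 1} = - \frac{15}{21 + 23 \left(-5\right) 1} = - \frac{15}{21 - 115} = - \frac{15}{-94} = \left(-15\right) \left(- \frac{1}{94}\right) = \frac{15}{94} \approx 0.15957$)
$S \frac{199}{-769} = \frac{15 \frac{199}{-769}}{94} = \frac{15 \cdot 199 \left(- \frac{1}{769}\right)}{94} = \frac{15}{94} \left(- \frac{199}{769}\right) = - \frac{2985}{72286}$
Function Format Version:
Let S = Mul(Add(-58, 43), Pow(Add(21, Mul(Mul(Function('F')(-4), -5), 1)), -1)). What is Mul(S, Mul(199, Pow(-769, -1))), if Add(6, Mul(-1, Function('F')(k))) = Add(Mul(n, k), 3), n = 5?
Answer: Rational(-2985, 72286) ≈ -0.041294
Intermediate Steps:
Function('F')(k) = Add(3, Mul(-5, k)) (Function('F')(k) = Add(6, Mul(-1, Add(Mul(5, k), 3))) = Add(6, Mul(-1, Add(3, Mul(5, k)))) = Add(6, Add(-3, Mul(-5, k))) = Add(3, Mul(-5, k)))
S = Rational(15, 94) (S = Mul(Add(-58, 43), Pow(Add(21, Mul(Mul(Add(3, Mul(-5, -4)), -5), 1)), -1)) = Mul(-15, Pow(Add(21, Mul(Mul(Add(3, 20), -5), 1)), -1)) = Mul(-15, Pow(Add(21, Mul(Mul(23, -5), 1)), -1)) = Mul(-15, Pow(Add(21, Mul(-115, 1)), -1)) = Mul(-15, Pow(Add(21, -115), -1)) = Mul(-15, Pow(-94, -1)) = Mul(-15, Rational(-1, 94)) = Rational(15, 94) ≈ 0.15957)
Mul(S, Mul(199, Pow(-769, -1))) = Mul(Rational(15, 94), Mul(199, Pow(-769, -1))) = Mul(Rational(15, 94), Mul(199, Rational(-1, 769))) = Mul(Rational(15, 94), Rational(-199, 769)) = Rational(-2985, 72286)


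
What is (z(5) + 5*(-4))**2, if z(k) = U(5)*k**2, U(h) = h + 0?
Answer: 11025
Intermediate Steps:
U(h) = h
z(k) = 5*k**2
(z(5) + 5*(-4))**2 = (5*5**2 + 5*(-4))**2 = (5*25 - 20)**2 = (125 - 20)**2 = 105**2 = 11025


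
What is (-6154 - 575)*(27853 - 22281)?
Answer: -37493988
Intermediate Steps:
(-6154 - 575)*(27853 - 22281) = -6729*5572 = -37493988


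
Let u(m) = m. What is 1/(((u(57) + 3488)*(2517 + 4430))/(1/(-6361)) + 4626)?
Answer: -1/156653073889 ≈ -6.3835e-12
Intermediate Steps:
1/(((u(57) + 3488)*(2517 + 4430))/(1/(-6361)) + 4626) = 1/(((57 + 3488)*(2517 + 4430))/(1/(-6361)) + 4626) = 1/((3545*6947)/(-1/6361) + 4626) = 1/(24627115*(-6361) + 4626) = 1/(-156653078515 + 4626) = 1/(-156653073889) = -1/156653073889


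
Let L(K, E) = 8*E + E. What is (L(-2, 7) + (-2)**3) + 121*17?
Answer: 2112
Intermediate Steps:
L(K, E) = 9*E
(L(-2, 7) + (-2)**3) + 121*17 = (9*7 + (-2)**3) + 121*17 = (63 - 8) + 2057 = 55 + 2057 = 2112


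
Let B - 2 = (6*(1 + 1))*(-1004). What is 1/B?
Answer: -1/12046 ≈ -8.3015e-5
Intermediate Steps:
B = -12046 (B = 2 + (6*(1 + 1))*(-1004) = 2 + (6*2)*(-1004) = 2 + 12*(-1004) = 2 - 12048 = -12046)
1/B = 1/(-12046) = -1/12046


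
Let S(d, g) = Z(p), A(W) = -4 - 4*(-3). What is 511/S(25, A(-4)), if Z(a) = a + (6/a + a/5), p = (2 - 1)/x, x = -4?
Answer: -5110/243 ≈ -21.029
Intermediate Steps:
A(W) = 8 (A(W) = -4 + 12 = 8)
p = -¼ (p = (2 - 1)/(-4) = 1*(-¼) = -¼ ≈ -0.25000)
Z(a) = 6/a + 6*a/5 (Z(a) = a + (6/a + a*(⅕)) = a + (6/a + a/5) = 6/a + 6*a/5)
S(d, g) = -243/10 (S(d, g) = 6/(-¼) + (6/5)*(-¼) = 6*(-4) - 3/10 = -24 - 3/10 = -243/10)
511/S(25, A(-4)) = 511/(-243/10) = 511*(-10/243) = -5110/243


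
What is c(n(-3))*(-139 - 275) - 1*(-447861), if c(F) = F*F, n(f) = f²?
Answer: 414327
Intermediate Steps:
c(F) = F²
c(n(-3))*(-139 - 275) - 1*(-447861) = ((-3)²)²*(-139 - 275) - 1*(-447861) = 9²*(-414) + 447861 = 81*(-414) + 447861 = -33534 + 447861 = 414327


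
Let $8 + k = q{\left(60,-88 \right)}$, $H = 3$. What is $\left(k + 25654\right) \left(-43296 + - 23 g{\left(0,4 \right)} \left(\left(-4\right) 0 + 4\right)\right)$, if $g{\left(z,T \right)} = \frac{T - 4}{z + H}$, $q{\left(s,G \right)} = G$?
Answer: $-1106559168$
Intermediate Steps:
$g{\left(z,T \right)} = \frac{-4 + T}{3 + z}$ ($g{\left(z,T \right)} = \frac{T - 4}{z + 3} = \frac{-4 + T}{3 + z}$)
$k = -96$ ($k = -8 - 88 = -96$)
$\left(k + 25654\right) \left(-43296 + - 23 g{\left(0,4 \right)} \left(\left(-4\right) 0 + 4\right)\right) = \left(-96 + 25654\right) \left(-43296 + - 23 \frac{-4 + 4}{3 + 0} \left(\left(-4\right) 0 + 4\right)\right) = 25558 \left(-43296 + - 23 \cdot \frac{1}{3} \cdot 0 \left(0 + 4\right)\right) = 25558 \left(-43296 + - 23 \cdot \frac{1}{3} \cdot 0 \cdot 4\right) = 25558 \left(-43296 + \left(-23\right) 0 \cdot 4\right) = 25558 \left(-43296 + 0 \cdot 4\right) = 25558 \left(-43296 + 0\right) = 25558 \left(-43296\right) = -1106559168$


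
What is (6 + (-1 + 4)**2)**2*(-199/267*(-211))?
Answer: 3149175/89 ≈ 35384.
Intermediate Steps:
(6 + (-1 + 4)**2)**2*(-199/267*(-211)) = (6 + 3**2)**2*(-199*1/267*(-211)) = (6 + 9)**2*(-199/267*(-211)) = 15**2*(41989/267) = 225*(41989/267) = 3149175/89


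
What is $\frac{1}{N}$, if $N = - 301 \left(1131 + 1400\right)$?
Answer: $- \frac{1}{761831} \approx -1.3126 \cdot 10^{-6}$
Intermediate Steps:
$N = -761831$ ($N = \left(-301\right) 2531 = -761831$)
$\frac{1}{N} = \frac{1}{-761831} = - \frac{1}{761831}$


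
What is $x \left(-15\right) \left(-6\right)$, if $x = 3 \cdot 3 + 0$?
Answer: $810$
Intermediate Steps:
$x = 9$ ($x = 9 + 0 = 9$)
$x \left(-15\right) \left(-6\right) = 9 \left(-15\right) \left(-6\right) = \left(-135\right) \left(-6\right) = 810$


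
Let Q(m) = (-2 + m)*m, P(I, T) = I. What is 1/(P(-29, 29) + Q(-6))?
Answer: 1/19 ≈ 0.052632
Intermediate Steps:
Q(m) = m*(-2 + m)
1/(P(-29, 29) + Q(-6)) = 1/(-29 - 6*(-2 - 6)) = 1/(-29 - 6*(-8)) = 1/(-29 + 48) = 1/19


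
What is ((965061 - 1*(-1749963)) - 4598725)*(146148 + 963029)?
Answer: -2089357824077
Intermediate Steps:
((965061 - 1*(-1749963)) - 4598725)*(146148 + 963029) = ((965061 + 1749963) - 4598725)*1109177 = (2715024 - 4598725)*1109177 = -1883701*1109177 = -2089357824077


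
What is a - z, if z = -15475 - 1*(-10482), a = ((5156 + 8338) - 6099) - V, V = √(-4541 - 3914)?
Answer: 12388 - I*√8455 ≈ 12388.0 - 91.951*I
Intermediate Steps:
V = I*√8455 (V = √(-8455) = I*√8455 ≈ 91.951*I)
a = 7395 - I*√8455 (a = ((5156 + 8338) - 6099) - I*√8455 = (13494 - 6099) - I*√8455 = 7395 - I*√8455 ≈ 7395.0 - 91.951*I)
z = -4993 (z = -15475 + 10482 = -4993)
a - z = (7395 - I*√8455) - 1*(-4993) = (7395 - I*√8455) + 4993 = 12388 - I*√8455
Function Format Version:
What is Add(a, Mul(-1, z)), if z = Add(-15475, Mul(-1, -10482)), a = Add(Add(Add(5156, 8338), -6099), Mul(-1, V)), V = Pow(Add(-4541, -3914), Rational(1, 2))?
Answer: Add(12388, Mul(-1, I, Pow(8455, Rational(1, 2)))) ≈ Add(12388., Mul(-91.951, I))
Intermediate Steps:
V = Mul(I, Pow(8455, Rational(1, 2))) (V = Pow(-8455, Rational(1, 2)) = Mul(I, Pow(8455, Rational(1, 2))) ≈ Mul(91.951, I))
a = Add(7395, Mul(-1, I, Pow(8455, Rational(1, 2)))) (a = Add(Add(Add(5156, 8338), -6099), Mul(-1, Mul(I, Pow(8455, Rational(1, 2))))) = Add(Add(13494, -6099), Mul(-1, I, Pow(8455, Rational(1, 2)))) = Add(7395, Mul(-1, I, Pow(8455, Rational(1, 2)))) ≈ Add(7395.0, Mul(-91.951, I)))
z = -4993 (z = Add(-15475, 10482) = -4993)
Add(a, Mul(-1, z)) = Add(Add(7395, Mul(-1, I, Pow(8455, Rational(1, 2)))), Mul(-1, -4993)) = Add(Add(7395, Mul(-1, I, Pow(8455, Rational(1, 2)))), 4993) = Add(12388, Mul(-1, I, Pow(8455, Rational(1, 2))))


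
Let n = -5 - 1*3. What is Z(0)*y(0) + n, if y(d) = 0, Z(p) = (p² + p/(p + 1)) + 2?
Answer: -8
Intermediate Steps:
Z(p) = 2 + p² + p/(1 + p) (Z(p) = (p² + p/(1 + p)) + 2 = 2 + p² + p/(1 + p))
n = -8 (n = -5 - 3 = -8)
Z(0)*y(0) + n = ((2 + 0² + 0³ + 3*0)/(1 + 0))*0 - 8 = ((2 + 0 + 0 + 0)/1)*0 - 8 = (1*2)*0 - 8 = 2*0 - 8 = 0 - 8 = -8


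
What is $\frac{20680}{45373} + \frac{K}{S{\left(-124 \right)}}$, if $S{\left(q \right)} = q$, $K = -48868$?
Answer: $\frac{554963021}{1406563} \approx 394.55$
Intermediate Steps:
$\frac{20680}{45373} + \frac{K}{S{\left(-124 \right)}} = \frac{20680}{45373} - \frac{48868}{-124} = 20680 \cdot \frac{1}{45373} - - \frac{12217}{31} = \frac{20680}{45373} + \frac{12217}{31} = \frac{554963021}{1406563}$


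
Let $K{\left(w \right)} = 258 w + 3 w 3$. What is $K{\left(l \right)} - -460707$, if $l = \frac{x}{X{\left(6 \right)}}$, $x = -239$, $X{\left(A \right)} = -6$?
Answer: $\frac{942685}{2} \approx 4.7134 \cdot 10^{5}$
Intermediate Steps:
$l = \frac{239}{6}$ ($l = - \frac{239}{-6} = \left(-239\right) \left(- \frac{1}{6}\right) = \frac{239}{6} \approx 39.833$)
$K{\left(w \right)} = 267 w$ ($K{\left(w \right)} = 258 w + 9 w = 267 w$)
$K{\left(l \right)} - -460707 = 267 \cdot \frac{239}{6} - -460707 = \frac{21271}{2} + 460707 = \frac{942685}{2}$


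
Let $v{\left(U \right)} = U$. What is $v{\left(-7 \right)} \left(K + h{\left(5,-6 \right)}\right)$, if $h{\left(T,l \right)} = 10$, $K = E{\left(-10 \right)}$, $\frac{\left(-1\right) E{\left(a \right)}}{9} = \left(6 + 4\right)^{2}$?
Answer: $6230$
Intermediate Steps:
$E{\left(a \right)} = -900$ ($E{\left(a \right)} = - 9 \left(6 + 4\right)^{2} = - 9 \cdot 10^{2} = \left(-9\right) 100 = -900$)
$K = -900$
$v{\left(-7 \right)} \left(K + h{\left(5,-6 \right)}\right) = - 7 \left(-900 + 10\right) = \left(-7\right) \left(-890\right) = 6230$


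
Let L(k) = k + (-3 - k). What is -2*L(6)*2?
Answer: 12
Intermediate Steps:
L(k) = -3
-2*L(6)*2 = -2*(-3)*2 = 6*2 = 12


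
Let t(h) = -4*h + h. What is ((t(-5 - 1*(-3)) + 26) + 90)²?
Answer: 14884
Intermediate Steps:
t(h) = -3*h
((t(-5 - 1*(-3)) + 26) + 90)² = ((-3*(-5 - 1*(-3)) + 26) + 90)² = ((-3*(-5 + 3) + 26) + 90)² = ((-3*(-2) + 26) + 90)² = ((6 + 26) + 90)² = (32 + 90)² = 122² = 14884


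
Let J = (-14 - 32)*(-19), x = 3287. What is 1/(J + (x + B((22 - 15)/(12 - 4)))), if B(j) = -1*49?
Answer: 1/4112 ≈ 0.00024319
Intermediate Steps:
B(j) = -49
J = 874 (J = -46*(-19) = 874)
1/(J + (x + B((22 - 15)/(12 - 4)))) = 1/(874 + (3287 - 49)) = 1/(874 + 3238) = 1/4112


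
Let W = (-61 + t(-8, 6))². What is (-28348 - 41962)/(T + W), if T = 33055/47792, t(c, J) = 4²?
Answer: -672051104/19362371 ≈ -34.709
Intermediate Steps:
t(c, J) = 16
T = 33055/47792 (T = 33055*(1/47792) = 33055/47792 ≈ 0.69164)
W = 2025 (W = (-61 + 16)² = (-45)² = 2025)
(-28348 - 41962)/(T + W) = (-28348 - 41962)/(33055/47792 + 2025) = -70310/96811855/47792 = -70310*47792/96811855 = -672051104/19362371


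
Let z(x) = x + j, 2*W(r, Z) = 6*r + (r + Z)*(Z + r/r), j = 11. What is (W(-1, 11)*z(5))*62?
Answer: 56544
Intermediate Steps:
W(r, Z) = 3*r + (1 + Z)*(Z + r)/2 (W(r, Z) = (6*r + (r + Z)*(Z + r/r))/2 = (6*r + (Z + r)*(Z + 1))/2 = (6*r + (Z + r)*(1 + Z))/2 = (6*r + (1 + Z)*(Z + r))/2 = 3*r + (1 + Z)*(Z + r)/2)
z(x) = 11 + x (z(x) = x + 11 = 11 + x)
(W(-1, 11)*z(5))*62 = (((½)*11 + (½)*11² + (7/2)*(-1) + (½)*11*(-1))*(11 + 5))*62 = ((11/2 + (½)*121 - 7/2 - 11/2)*16)*62 = ((11/2 + 121/2 - 7/2 - 11/2)*16)*62 = (57*16)*62 = 912*62 = 56544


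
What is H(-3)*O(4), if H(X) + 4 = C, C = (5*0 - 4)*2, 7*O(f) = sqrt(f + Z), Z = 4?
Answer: -24*sqrt(2)/7 ≈ -4.8487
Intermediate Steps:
O(f) = sqrt(4 + f)/7 (O(f) = sqrt(f + 4)/7 = sqrt(4 + f)/7)
C = -8 (C = (0 - 4)*2 = -4*2 = -8)
H(X) = -12 (H(X) = -4 - 8 = -12)
H(-3)*O(4) = -12*sqrt(4 + 4)/7 = -12*sqrt(8)/7 = -12*2*sqrt(2)/7 = -24*sqrt(2)/7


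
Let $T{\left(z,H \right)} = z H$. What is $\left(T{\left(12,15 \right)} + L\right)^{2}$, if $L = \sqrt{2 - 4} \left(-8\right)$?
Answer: $32272 - 2880 i \sqrt{2} \approx 32272.0 - 4072.9 i$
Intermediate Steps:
$T{\left(z,H \right)} = H z$
$L = - 8 i \sqrt{2}$ ($L = \sqrt{-2} \left(-8\right) = i \sqrt{2} \left(-8\right) = - 8 i \sqrt{2} \approx - 11.314 i$)
$\left(T{\left(12,15 \right)} + L\right)^{2} = \left(15 \cdot 12 - 8 i \sqrt{2}\right)^{2} = \left(180 - 8 i \sqrt{2}\right)^{2}$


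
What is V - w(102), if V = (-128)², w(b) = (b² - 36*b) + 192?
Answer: 9460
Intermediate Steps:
w(b) = 192 + b² - 36*b
V = 16384
V - w(102) = 16384 - (192 + 102² - 36*102) = 16384 - (192 + 10404 - 3672) = 16384 - 1*6924 = 16384 - 6924 = 9460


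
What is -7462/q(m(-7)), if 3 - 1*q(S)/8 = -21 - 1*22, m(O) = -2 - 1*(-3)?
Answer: -3731/184 ≈ -20.277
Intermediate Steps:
m(O) = 1 (m(O) = -2 + 3 = 1)
q(S) = 368 (q(S) = 24 - 8*(-21 - 1*22) = 24 - 8*(-21 - 22) = 24 - 8*(-43) = 24 + 344 = 368)
-7462/q(m(-7)) = -7462/368 = -7462*1/368 = -3731/184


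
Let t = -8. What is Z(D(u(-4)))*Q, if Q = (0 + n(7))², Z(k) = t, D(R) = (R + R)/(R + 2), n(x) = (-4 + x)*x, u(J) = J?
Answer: -3528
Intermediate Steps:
n(x) = x*(-4 + x)
D(R) = 2*R/(2 + R) (D(R) = (2*R)/(2 + R) = 2*R/(2 + R))
Z(k) = -8
Q = 441 (Q = (0 + 7*(-4 + 7))² = (0 + 7*3)² = (0 + 21)² = 21² = 441)
Z(D(u(-4)))*Q = -8*441 = -3528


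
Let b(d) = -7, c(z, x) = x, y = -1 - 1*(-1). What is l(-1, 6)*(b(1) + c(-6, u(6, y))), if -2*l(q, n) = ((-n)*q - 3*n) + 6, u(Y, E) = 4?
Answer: -9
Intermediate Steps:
y = 0 (y = -1 + 1 = 0)
l(q, n) = -3 + 3*n/2 + n*q/2 (l(q, n) = -(((-n)*q - 3*n) + 6)/2 = -((-n*q - 3*n) + 6)/2 = -((-3*n - n*q) + 6)/2 = -(6 - 3*n - n*q)/2 = -3 + 3*n/2 + n*q/2)
l(-1, 6)*(b(1) + c(-6, u(6, y))) = (-3 + (3/2)*6 + (1/2)*6*(-1))*(-7 + 4) = (-3 + 9 - 3)*(-3) = 3*(-3) = -9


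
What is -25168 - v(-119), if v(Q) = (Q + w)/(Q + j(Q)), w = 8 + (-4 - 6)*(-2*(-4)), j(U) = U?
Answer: -5990175/238 ≈ -25169.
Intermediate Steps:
w = -72 (w = 8 - 10*8 = 8 - 80 = -72)
v(Q) = (-72 + Q)/(2*Q) (v(Q) = (Q - 72)/(Q + Q) = (-72 + Q)/((2*Q)) = (-72 + Q)*(1/(2*Q)) = (-72 + Q)/(2*Q))
-25168 - v(-119) = -25168 - (-72 - 119)/(2*(-119)) = -25168 - (-1)*(-191)/(2*119) = -25168 - 1*191/238 = -25168 - 191/238 = -5990175/238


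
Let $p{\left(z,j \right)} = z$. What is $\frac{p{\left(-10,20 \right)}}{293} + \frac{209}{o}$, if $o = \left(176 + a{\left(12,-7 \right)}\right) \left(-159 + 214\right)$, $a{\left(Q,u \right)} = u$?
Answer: $- \frac{2883}{247585} \approx -0.011644$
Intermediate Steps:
$o = 9295$ ($o = \left(176 - 7\right) \left(-159 + 214\right) = 169 \cdot 55 = 9295$)
$\frac{p{\left(-10,20 \right)}}{293} + \frac{209}{o} = - \frac{10}{293} + \frac{209}{9295} = \left(-10\right) \frac{1}{293} + 209 \cdot \frac{1}{9295} = - \frac{10}{293} + \frac{19}{845} = - \frac{2883}{247585}$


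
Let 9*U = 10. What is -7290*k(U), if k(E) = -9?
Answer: 65610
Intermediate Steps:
U = 10/9 (U = (⅑)*10 = 10/9 ≈ 1.1111)
-7290*k(U) = -7290*(-9) = 65610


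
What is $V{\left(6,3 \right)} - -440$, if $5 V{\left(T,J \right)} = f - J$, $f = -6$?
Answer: $\frac{2191}{5} \approx 438.2$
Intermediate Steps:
$V{\left(T,J \right)} = - \frac{6}{5} - \frac{J}{5}$ ($V{\left(T,J \right)} = \frac{-6 - J}{5} = - \frac{6}{5} - \frac{J}{5}$)
$V{\left(6,3 \right)} - -440 = \left(- \frac{6}{5} - \frac{3}{5}\right) - -440 = \left(- \frac{6}{5} - \frac{3}{5}\right) + 440 = - \frac{9}{5} + 440 = \frac{2191}{5}$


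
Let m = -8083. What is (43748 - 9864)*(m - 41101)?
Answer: -1666550656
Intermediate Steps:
(43748 - 9864)*(m - 41101) = (43748 - 9864)*(-8083 - 41101) = 33884*(-49184) = -1666550656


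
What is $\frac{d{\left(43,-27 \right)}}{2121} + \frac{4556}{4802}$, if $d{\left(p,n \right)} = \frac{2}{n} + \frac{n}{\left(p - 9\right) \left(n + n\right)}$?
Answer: $\frac{1267232237}{1335695508} \approx 0.94874$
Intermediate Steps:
$d{\left(p,n \right)} = \frac{1}{2 \left(-9 + p\right)} + \frac{2}{n}$ ($d{\left(p,n \right)} = \frac{2}{n} + \frac{n}{\left(-9 + p\right) 2 n} = \frac{2}{n} + \frac{n}{2 n \left(-9 + p\right)} = \frac{2}{n} + n \frac{1}{2 n \left(-9 + p\right)} = \frac{2}{n} + \frac{1}{2 \left(-9 + p\right)} = \frac{1}{2 \left(-9 + p\right)} + \frac{2}{n}$)
$\frac{d{\left(43,-27 \right)}}{2121} + \frac{4556}{4802} = \frac{\frac{1}{2} \frac{1}{-27} \frac{1}{-9 + 43} \left(-36 - 27 + 4 \cdot 43\right)}{2121} + \frac{4556}{4802} = \frac{1}{2} \left(- \frac{1}{27}\right) \frac{1}{34} \left(-36 - 27 + 172\right) \frac{1}{2121} + 4556 \cdot \frac{1}{4802} = \frac{1}{2} \left(- \frac{1}{27}\right) \frac{1}{34} \cdot 109 \cdot \frac{1}{2121} + \frac{2278}{2401} = \left(- \frac{109}{1836}\right) \frac{1}{2121} + \frac{2278}{2401} = - \frac{109}{3894156} + \frac{2278}{2401} = \frac{1267232237}{1335695508}$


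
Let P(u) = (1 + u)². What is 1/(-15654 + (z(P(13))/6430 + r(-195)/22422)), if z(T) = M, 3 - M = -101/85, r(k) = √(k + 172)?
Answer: -587724525240150677227200/9200239335289942529459802431 - 1674457596963750*I*√23/9200239335289942529459802431 ≈ -6.3881e-5 - 8.7285e-13*I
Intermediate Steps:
r(k) = √(172 + k)
M = 356/85 (M = 3 - (-101)/85 = 3 - 1*(-101/85) = 3 + 101/85 = 356/85 ≈ 4.1882)
z(T) = 356/85
1/(-15654 + (z(P(13))/6430 + r(-195)/22422)) = 1/(-15654 + ((356/85)/6430 + √(172 - 195)/22422)) = 1/(-15654 + ((356/85)*(1/6430) + √(-23)*(1/22422))) = 1/(-15654 + (178/273275 + (I*√23)*(1/22422))) = 1/(-15654 + (178/273275 + I*√23/22422)) = 1/(-4277846672/273275 + I*√23/22422)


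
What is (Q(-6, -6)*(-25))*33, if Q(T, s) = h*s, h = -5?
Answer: -24750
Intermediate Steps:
Q(T, s) = -5*s
(Q(-6, -6)*(-25))*33 = (-5*(-6)*(-25))*33 = (30*(-25))*33 = -750*33 = -24750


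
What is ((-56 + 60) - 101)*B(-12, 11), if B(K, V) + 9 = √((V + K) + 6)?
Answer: 873 - 97*√5 ≈ 656.10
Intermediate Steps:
B(K, V) = -9 + √(6 + K + V) (B(K, V) = -9 + √((V + K) + 6) = -9 + √((K + V) + 6) = -9 + √(6 + K + V))
((-56 + 60) - 101)*B(-12, 11) = ((-56 + 60) - 101)*(-9 + √(6 - 12 + 11)) = (4 - 101)*(-9 + √5) = -97*(-9 + √5) = 873 - 97*√5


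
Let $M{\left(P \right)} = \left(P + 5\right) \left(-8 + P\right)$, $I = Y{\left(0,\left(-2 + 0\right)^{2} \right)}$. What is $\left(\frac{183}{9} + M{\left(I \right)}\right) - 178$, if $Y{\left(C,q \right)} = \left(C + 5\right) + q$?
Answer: $- \frac{431}{3} \approx -143.67$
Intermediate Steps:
$Y{\left(C,q \right)} = 5 + C + q$ ($Y{\left(C,q \right)} = \left(5 + C\right) + q = 5 + C + q$)
$I = 9$ ($I = 5 + 0 + \left(-2 + 0\right)^{2} = 5 + 0 + \left(-2\right)^{2} = 5 + 0 + 4 = 9$)
$M{\left(P \right)} = \left(-8 + P\right) \left(5 + P\right)$ ($M{\left(P \right)} = \left(5 + P\right) \left(-8 + P\right) = \left(-8 + P\right) \left(5 + P\right)$)
$\left(\frac{183}{9} + M{\left(I \right)}\right) - 178 = \left(\frac{183}{9} - \left(67 - 81\right)\right) - 178 = \left(183 \cdot \frac{1}{9} - -14\right) - 178 = \left(\frac{61}{3} + 14\right) - 178 = \frac{103}{3} - 178 = - \frac{431}{3}$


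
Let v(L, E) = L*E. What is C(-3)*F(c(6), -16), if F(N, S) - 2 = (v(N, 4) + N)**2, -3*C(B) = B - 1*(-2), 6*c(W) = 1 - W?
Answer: 697/108 ≈ 6.4537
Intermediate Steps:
c(W) = 1/6 - W/6 (c(W) = (1 - W)/6 = 1/6 - W/6)
C(B) = -2/3 - B/3 (C(B) = -(B - 1*(-2))/3 = -(B + 2)/3 = -(2 + B)/3 = -2/3 - B/3)
v(L, E) = E*L
F(N, S) = 2 + 25*N**2 (F(N, S) = 2 + (4*N + N)**2 = 2 + (5*N)**2 = 2 + 25*N**2)
C(-3)*F(c(6), -16) = (-2/3 - 1/3*(-3))*(2 + 25*(1/6 - 1/6*6)**2) = (-2/3 + 1)*(2 + 25*(1/6 - 1)**2) = (2 + 25*(-5/6)**2)/3 = (2 + 25*(25/36))/3 = (2 + 625/36)/3 = (1/3)*(697/36) = 697/108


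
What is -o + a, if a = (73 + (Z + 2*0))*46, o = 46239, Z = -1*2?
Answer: -42973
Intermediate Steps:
Z = -2
a = 3266 (a = (73 + (-2 + 2*0))*46 = (73 + (-2 + 0))*46 = (73 - 2)*46 = 71*46 = 3266)
-o + a = -1*46239 + 3266 = -46239 + 3266 = -42973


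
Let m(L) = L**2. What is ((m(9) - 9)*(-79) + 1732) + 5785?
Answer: 1829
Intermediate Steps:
((m(9) - 9)*(-79) + 1732) + 5785 = ((9**2 - 9)*(-79) + 1732) + 5785 = ((81 - 9)*(-79) + 1732) + 5785 = (72*(-79) + 1732) + 5785 = (-5688 + 1732) + 5785 = -3956 + 5785 = 1829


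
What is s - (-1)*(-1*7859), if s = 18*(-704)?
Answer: -20531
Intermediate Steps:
s = -12672
s - (-1)*(-1*7859) = -12672 - (-1)*(-1*7859) = -12672 - (-1)*(-7859) = -12672 - 1*7859 = -12672 - 7859 = -20531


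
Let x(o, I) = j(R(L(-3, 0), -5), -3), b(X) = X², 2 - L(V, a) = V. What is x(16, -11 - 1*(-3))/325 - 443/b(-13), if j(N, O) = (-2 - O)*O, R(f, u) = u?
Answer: -11114/4225 ≈ -2.6305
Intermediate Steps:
L(V, a) = 2 - V
j(N, O) = O*(-2 - O)
x(o, I) = -3 (x(o, I) = -1*(-3)*(2 - 3) = -1*(-3)*(-1) = -3)
x(16, -11 - 1*(-3))/325 - 443/b(-13) = -3/325 - 443/((-13)²) = -3*1/325 - 443/169 = -3/325 - 443*1/169 = -3/325 - 443/169 = -11114/4225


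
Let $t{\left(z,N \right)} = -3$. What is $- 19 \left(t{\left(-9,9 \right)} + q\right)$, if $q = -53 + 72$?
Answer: $-304$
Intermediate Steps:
$q = 19$
$- 19 \left(t{\left(-9,9 \right)} + q\right) = - 19 \left(-3 + 19\right) = \left(-19\right) 16 = -304$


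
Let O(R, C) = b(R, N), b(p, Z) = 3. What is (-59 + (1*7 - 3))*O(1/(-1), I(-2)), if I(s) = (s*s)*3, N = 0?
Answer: -165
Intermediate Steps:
I(s) = 3*s² (I(s) = s²*3 = 3*s²)
O(R, C) = 3
(-59 + (1*7 - 3))*O(1/(-1), I(-2)) = (-59 + (1*7 - 3))*3 = (-59 + (7 - 3))*3 = (-59 + 4)*3 = -55*3 = -165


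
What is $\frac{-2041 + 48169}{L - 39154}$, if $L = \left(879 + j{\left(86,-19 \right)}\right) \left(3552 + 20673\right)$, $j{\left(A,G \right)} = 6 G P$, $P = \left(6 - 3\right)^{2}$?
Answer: $- \frac{46128}{3600229} \approx -0.012813$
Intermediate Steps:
$P = 9$ ($P = 3^{2} = 9$)
$j{\left(A,G \right)} = 54 G$ ($j{\left(A,G \right)} = 6 G 9 = 54 G$)
$L = -3561075$ ($L = \left(879 + 54 \left(-19\right)\right) \left(3552 + 20673\right) = \left(879 - 1026\right) 24225 = \left(-147\right) 24225 = -3561075$)
$\frac{-2041 + 48169}{L - 39154} = \frac{-2041 + 48169}{-3561075 - 39154} = \frac{46128}{-3561075 - 39154} = \frac{46128}{-3600229} = 46128 \left(- \frac{1}{3600229}\right) = - \frac{46128}{3600229}$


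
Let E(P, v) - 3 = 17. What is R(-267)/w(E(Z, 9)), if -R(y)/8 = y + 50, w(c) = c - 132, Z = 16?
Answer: -31/2 ≈ -15.500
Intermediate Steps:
E(P, v) = 20 (E(P, v) = 3 + 17 = 20)
w(c) = -132 + c
R(y) = -400 - 8*y (R(y) = -8*(y + 50) = -8*(50 + y) = -400 - 8*y)
R(-267)/w(E(Z, 9)) = (-400 - 8*(-267))/(-132 + 20) = (-400 + 2136)/(-112) = 1736*(-1/112) = -31/2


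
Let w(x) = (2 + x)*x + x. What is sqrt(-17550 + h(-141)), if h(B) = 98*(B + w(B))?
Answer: 2*sqrt(468879) ≈ 1369.5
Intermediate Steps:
w(x) = x + x*(2 + x) (w(x) = x*(2 + x) + x = x + x*(2 + x))
h(B) = 98*B + 98*B*(3 + B) (h(B) = 98*(B + B*(3 + B)) = 98*B + 98*B*(3 + B))
sqrt(-17550 + h(-141)) = sqrt(-17550 + 98*(-141)*(4 - 141)) = sqrt(-17550 + 98*(-141)*(-137)) = sqrt(-17550 + 1893066) = sqrt(1875516) = 2*sqrt(468879)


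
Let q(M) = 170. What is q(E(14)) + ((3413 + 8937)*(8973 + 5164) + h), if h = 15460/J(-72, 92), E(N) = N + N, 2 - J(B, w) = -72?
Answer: 6459916170/37 ≈ 1.7459e+8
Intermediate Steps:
J(B, w) = 74 (J(B, w) = 2 - 1*(-72) = 2 + 72 = 74)
E(N) = 2*N
h = 7730/37 (h = 15460/74 = 15460*(1/74) = 7730/37 ≈ 208.92)
q(E(14)) + ((3413 + 8937)*(8973 + 5164) + h) = 170 + ((3413 + 8937)*(8973 + 5164) + 7730/37) = 170 + (12350*14137 + 7730/37) = 170 + (174591950 + 7730/37) = 170 + 6459909880/37 = 6459916170/37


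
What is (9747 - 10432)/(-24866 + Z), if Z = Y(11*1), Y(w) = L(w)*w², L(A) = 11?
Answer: 137/4707 ≈ 0.029106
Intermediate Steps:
Y(w) = 11*w²
Z = 1331 (Z = 11*(11*1)² = 11*11² = 11*121 = 1331)
(9747 - 10432)/(-24866 + Z) = (9747 - 10432)/(-24866 + 1331) = -685/(-23535) = -685*(-1/23535) = 137/4707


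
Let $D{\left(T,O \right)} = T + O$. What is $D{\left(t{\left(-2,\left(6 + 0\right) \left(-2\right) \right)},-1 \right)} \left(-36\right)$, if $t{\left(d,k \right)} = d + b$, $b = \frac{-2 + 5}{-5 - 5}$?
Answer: $\frac{594}{5} \approx 118.8$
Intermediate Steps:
$b = - \frac{3}{10}$ ($b = \frac{3}{-10} = 3 \left(- \frac{1}{10}\right) = - \frac{3}{10} \approx -0.3$)
$t{\left(d,k \right)} = - \frac{3}{10} + d$ ($t{\left(d,k \right)} = d - \frac{3}{10} = - \frac{3}{10} + d$)
$D{\left(T,O \right)} = O + T$
$D{\left(t{\left(-2,\left(6 + 0\right) \left(-2\right) \right)},-1 \right)} \left(-36\right) = \left(-1 - \frac{23}{10}\right) \left(-36\right) = \left(- \frac{33}{10}\right) \left(-36\right) = \frac{594}{5}$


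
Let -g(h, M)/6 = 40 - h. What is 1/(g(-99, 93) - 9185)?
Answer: -1/10019 ≈ -9.9810e-5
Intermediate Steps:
g(h, M) = -240 + 6*h (g(h, M) = -6*(40 - h) = -240 + 6*h)
1/(g(-99, 93) - 9185) = 1/((-240 + 6*(-99)) - 9185) = 1/((-240 - 594) - 9185) = 1/(-834 - 9185) = 1/(-10019) = -1/10019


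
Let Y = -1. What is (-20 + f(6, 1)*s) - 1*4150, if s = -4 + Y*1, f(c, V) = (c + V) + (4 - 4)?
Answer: -4205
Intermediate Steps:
f(c, V) = V + c (f(c, V) = (V + c) + 0 = V + c)
s = -5 (s = -4 - 1*1 = -4 - 1 = -5)
(-20 + f(6, 1)*s) - 1*4150 = (-20 + (1 + 6)*(-5)) - 1*4150 = (-20 + 7*(-5)) - 4150 = (-20 - 35) - 4150 = -55 - 4150 = -4205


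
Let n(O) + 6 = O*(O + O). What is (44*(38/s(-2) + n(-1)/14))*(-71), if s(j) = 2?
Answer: -409244/7 ≈ -58463.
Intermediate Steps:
n(O) = -6 + 2*O² (n(O) = -6 + O*(O + O) = -6 + O*(2*O) = -6 + 2*O²)
(44*(38/s(-2) + n(-1)/14))*(-71) = (44*(38/2 + (-6 + 2*(-1)²)/14))*(-71) = (44*(38*(½) + (-6 + 2*1)*(1/14)))*(-71) = (44*(19 + (-6 + 2)*(1/14)))*(-71) = (44*(19 - 4*1/14))*(-71) = (44*(19 - 2/7))*(-71) = (44*(131/7))*(-71) = (5764/7)*(-71) = -409244/7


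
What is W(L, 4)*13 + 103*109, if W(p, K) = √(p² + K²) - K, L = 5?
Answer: 11175 + 13*√41 ≈ 11258.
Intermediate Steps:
W(p, K) = √(K² + p²) - K
W(L, 4)*13 + 103*109 = (√(4² + 5²) - 1*4)*13 + 103*109 = (√(16 + 25) - 4)*13 + 11227 = (√41 - 4)*13 + 11227 = (-4 + √41)*13 + 11227 = (-52 + 13*√41) + 11227 = 11175 + 13*√41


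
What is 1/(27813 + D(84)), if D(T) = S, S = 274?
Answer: 1/28087 ≈ 3.5604e-5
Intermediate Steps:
D(T) = 274
1/(27813 + D(84)) = 1/(27813 + 274) = 1/28087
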